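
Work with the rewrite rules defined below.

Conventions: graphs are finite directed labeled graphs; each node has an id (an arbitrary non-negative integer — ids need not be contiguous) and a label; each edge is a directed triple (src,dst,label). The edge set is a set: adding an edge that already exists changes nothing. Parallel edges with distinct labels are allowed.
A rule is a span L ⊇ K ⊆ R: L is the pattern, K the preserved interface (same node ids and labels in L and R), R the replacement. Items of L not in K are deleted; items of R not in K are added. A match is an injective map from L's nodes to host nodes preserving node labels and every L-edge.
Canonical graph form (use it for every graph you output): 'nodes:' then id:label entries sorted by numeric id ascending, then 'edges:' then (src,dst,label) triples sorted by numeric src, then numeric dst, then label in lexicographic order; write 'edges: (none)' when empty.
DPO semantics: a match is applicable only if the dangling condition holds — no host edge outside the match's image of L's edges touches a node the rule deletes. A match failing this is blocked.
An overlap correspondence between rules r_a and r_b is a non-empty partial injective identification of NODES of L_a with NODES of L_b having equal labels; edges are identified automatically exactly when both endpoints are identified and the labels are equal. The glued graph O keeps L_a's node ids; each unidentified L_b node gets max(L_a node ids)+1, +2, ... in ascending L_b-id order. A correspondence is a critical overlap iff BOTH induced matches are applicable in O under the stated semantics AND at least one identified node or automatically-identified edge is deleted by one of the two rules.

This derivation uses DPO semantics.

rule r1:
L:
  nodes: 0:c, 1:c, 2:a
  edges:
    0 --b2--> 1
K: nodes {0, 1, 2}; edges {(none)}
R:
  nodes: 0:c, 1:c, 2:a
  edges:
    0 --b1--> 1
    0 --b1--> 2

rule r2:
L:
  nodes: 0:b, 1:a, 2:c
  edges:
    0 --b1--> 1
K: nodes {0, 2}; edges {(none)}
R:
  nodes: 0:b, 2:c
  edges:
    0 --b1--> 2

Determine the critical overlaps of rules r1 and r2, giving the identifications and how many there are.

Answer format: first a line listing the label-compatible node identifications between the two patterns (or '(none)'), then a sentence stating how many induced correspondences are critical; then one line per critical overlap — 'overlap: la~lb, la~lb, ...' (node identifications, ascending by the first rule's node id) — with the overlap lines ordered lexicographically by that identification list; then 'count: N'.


label-compatible node identifications between L(r1) and L(r2): 0~2, 1~2, 2~1
3 of the induced correspondences are critical overlaps of r1 and r2.
overlap: 0~2, 2~1
overlap: 1~2, 2~1
overlap: 2~1
count: 3


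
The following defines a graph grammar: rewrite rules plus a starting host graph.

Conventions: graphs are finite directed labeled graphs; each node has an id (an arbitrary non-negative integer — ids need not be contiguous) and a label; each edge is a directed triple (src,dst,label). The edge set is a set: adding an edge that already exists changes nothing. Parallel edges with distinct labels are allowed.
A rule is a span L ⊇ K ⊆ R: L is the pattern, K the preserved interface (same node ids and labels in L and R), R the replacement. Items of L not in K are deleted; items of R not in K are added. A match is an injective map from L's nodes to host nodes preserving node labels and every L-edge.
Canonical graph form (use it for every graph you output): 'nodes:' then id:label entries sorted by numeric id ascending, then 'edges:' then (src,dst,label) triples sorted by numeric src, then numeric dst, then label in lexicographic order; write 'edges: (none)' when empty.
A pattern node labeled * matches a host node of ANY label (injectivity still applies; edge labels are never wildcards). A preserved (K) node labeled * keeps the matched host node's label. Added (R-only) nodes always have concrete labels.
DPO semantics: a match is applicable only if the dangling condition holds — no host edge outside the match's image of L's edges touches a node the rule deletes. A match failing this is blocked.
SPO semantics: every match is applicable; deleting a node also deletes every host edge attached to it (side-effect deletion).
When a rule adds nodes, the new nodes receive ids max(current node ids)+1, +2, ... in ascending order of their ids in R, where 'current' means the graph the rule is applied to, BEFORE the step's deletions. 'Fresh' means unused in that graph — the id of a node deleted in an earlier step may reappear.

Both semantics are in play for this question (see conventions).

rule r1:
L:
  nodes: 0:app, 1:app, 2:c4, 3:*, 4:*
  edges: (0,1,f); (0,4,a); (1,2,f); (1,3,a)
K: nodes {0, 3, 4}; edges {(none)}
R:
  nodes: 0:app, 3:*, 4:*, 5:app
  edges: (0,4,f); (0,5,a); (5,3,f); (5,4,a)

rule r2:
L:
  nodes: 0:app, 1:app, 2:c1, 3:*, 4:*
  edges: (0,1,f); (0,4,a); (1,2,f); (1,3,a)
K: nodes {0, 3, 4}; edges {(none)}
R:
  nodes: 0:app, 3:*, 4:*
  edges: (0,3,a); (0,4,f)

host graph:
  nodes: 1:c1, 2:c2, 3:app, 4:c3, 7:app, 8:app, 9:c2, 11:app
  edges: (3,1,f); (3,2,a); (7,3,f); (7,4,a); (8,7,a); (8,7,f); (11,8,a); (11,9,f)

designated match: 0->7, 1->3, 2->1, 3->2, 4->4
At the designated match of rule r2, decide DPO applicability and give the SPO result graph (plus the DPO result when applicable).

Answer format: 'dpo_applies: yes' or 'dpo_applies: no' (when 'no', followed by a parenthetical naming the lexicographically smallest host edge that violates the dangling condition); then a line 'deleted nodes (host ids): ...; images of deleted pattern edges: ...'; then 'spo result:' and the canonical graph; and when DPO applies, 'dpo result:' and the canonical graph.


dpo_applies: yes
deleted nodes (host ids): 1, 3; images of deleted pattern edges: (3,1,f); (3,2,a); (7,3,f); (7,4,a)
spo result:
nodes: 2:c2, 4:c3, 7:app, 8:app, 9:c2, 11:app
edges: (7,2,a); (7,4,f); (8,7,a); (8,7,f); (11,8,a); (11,9,f)
dpo result:
nodes: 2:c2, 4:c3, 7:app, 8:app, 9:c2, 11:app
edges: (7,2,a); (7,4,f); (8,7,a); (8,7,f); (11,8,a); (11,9,f)


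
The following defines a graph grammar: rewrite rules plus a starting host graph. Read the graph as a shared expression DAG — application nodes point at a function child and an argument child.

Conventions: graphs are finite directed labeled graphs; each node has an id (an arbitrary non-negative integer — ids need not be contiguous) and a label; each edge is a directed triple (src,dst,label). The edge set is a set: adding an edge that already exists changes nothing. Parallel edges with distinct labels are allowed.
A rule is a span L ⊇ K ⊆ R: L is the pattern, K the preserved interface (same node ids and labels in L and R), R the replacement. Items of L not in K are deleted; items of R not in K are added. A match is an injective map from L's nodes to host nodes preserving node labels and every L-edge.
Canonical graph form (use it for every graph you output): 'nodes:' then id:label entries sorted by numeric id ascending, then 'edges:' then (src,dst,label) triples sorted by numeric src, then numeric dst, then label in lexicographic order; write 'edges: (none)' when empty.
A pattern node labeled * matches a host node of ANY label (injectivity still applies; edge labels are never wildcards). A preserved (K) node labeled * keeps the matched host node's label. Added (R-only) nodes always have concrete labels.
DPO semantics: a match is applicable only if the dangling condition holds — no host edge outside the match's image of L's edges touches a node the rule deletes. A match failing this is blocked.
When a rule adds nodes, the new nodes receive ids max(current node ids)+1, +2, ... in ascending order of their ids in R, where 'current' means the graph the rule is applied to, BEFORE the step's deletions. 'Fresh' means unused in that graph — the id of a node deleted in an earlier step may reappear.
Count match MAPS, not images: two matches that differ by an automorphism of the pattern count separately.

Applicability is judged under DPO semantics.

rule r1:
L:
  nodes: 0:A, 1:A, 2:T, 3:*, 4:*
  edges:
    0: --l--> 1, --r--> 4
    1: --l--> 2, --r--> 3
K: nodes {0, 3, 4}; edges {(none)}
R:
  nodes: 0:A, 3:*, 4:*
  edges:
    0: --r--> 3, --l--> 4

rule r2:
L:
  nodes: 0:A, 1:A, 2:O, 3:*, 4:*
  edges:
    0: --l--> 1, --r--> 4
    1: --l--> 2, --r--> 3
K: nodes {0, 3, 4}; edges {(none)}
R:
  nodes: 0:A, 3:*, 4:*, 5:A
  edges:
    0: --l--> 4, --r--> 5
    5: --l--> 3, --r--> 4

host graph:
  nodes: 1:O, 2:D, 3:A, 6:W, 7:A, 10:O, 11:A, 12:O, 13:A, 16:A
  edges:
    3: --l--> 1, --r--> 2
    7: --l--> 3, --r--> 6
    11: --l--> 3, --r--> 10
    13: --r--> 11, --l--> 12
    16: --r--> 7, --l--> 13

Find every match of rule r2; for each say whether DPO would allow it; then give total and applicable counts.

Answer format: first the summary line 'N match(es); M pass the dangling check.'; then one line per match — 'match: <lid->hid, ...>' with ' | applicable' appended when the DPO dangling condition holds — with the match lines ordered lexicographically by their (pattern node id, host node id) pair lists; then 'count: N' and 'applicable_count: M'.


3 match(es); 1 pass the dangling check.
match: 0->7, 1->3, 2->1, 3->2, 4->6
match: 0->11, 1->3, 2->1, 3->2, 4->10
match: 0->16, 1->13, 2->12, 3->11, 4->7 | applicable
count: 3
applicable_count: 1


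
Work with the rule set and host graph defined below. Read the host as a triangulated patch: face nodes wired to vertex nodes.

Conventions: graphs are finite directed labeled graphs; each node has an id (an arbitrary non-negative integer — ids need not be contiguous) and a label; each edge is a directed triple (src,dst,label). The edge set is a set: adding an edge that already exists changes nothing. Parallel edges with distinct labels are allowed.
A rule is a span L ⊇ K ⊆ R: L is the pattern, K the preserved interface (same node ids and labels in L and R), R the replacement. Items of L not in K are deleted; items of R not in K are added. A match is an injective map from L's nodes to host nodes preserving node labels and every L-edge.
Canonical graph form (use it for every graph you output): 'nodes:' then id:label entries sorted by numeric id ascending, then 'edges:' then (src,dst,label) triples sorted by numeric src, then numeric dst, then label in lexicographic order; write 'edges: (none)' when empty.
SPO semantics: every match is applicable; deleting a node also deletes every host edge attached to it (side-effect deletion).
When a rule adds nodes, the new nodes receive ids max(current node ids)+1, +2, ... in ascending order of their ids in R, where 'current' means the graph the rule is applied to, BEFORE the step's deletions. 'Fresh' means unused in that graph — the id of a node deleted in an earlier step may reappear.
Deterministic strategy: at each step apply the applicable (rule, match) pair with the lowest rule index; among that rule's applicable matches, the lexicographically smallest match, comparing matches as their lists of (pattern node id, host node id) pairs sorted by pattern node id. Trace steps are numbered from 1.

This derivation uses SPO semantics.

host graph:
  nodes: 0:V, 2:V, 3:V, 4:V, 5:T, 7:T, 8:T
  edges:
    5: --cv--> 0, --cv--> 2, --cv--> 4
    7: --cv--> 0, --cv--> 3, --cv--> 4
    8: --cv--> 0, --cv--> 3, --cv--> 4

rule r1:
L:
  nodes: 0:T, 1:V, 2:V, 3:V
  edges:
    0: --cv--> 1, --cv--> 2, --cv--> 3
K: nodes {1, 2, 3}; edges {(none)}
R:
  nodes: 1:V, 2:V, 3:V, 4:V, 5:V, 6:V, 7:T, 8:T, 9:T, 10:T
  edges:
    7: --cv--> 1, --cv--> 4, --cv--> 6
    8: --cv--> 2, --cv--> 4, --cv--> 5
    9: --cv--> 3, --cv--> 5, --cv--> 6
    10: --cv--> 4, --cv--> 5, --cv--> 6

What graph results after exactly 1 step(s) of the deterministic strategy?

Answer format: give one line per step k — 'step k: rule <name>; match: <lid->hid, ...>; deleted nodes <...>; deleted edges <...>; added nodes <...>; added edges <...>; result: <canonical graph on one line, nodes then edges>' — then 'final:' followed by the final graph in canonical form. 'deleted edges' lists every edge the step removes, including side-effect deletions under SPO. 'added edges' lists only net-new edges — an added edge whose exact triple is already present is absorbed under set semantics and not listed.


step 1: rule r1; match: 0->5, 1->0, 2->2, 3->4; deleted nodes 5; deleted edges (5,0,cv); (5,2,cv); (5,4,cv); added nodes 9, 10, 11, 12, 13, 14, 15; added edges (12,0,cv); (12,9,cv); (12,11,cv); (13,2,cv); (13,9,cv); (13,10,cv); (14,4,cv); (14,10,cv); (14,11,cv); (15,9,cv); (15,10,cv); (15,11,cv); result: nodes: 0:V, 2:V, 3:V, 4:V, 7:T, 8:T, 9:V, 10:V, 11:V, 12:T, 13:T, 14:T, 15:T edges: (7,0,cv); (7,3,cv); (7,4,cv); (8,0,cv); (8,3,cv); (8,4,cv); (12,0,cv); (12,9,cv); (12,11,cv); (13,2,cv); (13,9,cv); (13,10,cv); (14,4,cv); (14,10,cv); (14,11,cv); (15,9,cv); (15,10,cv); (15,11,cv)
final:
nodes: 0:V, 2:V, 3:V, 4:V, 7:T, 8:T, 9:V, 10:V, 11:V, 12:T, 13:T, 14:T, 15:T
edges: (7,0,cv); (7,3,cv); (7,4,cv); (8,0,cv); (8,3,cv); (8,4,cv); (12,0,cv); (12,9,cv); (12,11,cv); (13,2,cv); (13,9,cv); (13,10,cv); (14,4,cv); (14,10,cv); (14,11,cv); (15,9,cv); (15,10,cv); (15,11,cv)


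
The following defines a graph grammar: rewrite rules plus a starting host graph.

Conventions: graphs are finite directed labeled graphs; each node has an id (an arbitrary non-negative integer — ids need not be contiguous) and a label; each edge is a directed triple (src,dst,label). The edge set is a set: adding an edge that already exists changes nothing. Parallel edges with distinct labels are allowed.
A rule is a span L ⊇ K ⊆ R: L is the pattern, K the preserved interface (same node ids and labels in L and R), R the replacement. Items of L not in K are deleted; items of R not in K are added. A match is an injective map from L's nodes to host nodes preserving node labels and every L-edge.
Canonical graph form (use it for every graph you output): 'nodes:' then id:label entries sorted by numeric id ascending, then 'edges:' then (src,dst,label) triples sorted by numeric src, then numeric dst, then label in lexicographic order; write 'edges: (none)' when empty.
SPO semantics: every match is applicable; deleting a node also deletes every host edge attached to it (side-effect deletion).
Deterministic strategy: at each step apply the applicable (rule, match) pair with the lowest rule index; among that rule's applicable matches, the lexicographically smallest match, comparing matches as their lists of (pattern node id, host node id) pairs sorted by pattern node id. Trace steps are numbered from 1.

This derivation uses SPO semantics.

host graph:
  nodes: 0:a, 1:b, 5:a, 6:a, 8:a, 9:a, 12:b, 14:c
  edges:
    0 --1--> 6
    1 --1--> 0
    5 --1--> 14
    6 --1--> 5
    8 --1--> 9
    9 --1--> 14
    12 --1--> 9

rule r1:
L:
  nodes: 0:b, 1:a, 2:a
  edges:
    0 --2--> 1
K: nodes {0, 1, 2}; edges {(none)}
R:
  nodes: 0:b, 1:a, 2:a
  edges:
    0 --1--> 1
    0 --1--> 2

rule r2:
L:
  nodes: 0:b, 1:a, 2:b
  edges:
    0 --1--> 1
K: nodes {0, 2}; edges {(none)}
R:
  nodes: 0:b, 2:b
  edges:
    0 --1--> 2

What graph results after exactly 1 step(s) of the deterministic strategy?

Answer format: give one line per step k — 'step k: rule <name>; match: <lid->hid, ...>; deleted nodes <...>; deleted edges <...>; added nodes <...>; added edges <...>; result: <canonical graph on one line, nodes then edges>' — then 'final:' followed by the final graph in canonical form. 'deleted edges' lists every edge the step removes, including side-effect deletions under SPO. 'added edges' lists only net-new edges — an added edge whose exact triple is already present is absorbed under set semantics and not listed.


step 1: rule r2; match: 0->1, 1->0, 2->12; deleted nodes 0; deleted edges (0,6,1); (1,0,1); added nodes (none); added edges (1,12,1); result: nodes: 1:b, 5:a, 6:a, 8:a, 9:a, 12:b, 14:c edges: (1,12,1); (5,14,1); (6,5,1); (8,9,1); (9,14,1); (12,9,1)
final:
nodes: 1:b, 5:a, 6:a, 8:a, 9:a, 12:b, 14:c
edges: (1,12,1); (5,14,1); (6,5,1); (8,9,1); (9,14,1); (12,9,1)


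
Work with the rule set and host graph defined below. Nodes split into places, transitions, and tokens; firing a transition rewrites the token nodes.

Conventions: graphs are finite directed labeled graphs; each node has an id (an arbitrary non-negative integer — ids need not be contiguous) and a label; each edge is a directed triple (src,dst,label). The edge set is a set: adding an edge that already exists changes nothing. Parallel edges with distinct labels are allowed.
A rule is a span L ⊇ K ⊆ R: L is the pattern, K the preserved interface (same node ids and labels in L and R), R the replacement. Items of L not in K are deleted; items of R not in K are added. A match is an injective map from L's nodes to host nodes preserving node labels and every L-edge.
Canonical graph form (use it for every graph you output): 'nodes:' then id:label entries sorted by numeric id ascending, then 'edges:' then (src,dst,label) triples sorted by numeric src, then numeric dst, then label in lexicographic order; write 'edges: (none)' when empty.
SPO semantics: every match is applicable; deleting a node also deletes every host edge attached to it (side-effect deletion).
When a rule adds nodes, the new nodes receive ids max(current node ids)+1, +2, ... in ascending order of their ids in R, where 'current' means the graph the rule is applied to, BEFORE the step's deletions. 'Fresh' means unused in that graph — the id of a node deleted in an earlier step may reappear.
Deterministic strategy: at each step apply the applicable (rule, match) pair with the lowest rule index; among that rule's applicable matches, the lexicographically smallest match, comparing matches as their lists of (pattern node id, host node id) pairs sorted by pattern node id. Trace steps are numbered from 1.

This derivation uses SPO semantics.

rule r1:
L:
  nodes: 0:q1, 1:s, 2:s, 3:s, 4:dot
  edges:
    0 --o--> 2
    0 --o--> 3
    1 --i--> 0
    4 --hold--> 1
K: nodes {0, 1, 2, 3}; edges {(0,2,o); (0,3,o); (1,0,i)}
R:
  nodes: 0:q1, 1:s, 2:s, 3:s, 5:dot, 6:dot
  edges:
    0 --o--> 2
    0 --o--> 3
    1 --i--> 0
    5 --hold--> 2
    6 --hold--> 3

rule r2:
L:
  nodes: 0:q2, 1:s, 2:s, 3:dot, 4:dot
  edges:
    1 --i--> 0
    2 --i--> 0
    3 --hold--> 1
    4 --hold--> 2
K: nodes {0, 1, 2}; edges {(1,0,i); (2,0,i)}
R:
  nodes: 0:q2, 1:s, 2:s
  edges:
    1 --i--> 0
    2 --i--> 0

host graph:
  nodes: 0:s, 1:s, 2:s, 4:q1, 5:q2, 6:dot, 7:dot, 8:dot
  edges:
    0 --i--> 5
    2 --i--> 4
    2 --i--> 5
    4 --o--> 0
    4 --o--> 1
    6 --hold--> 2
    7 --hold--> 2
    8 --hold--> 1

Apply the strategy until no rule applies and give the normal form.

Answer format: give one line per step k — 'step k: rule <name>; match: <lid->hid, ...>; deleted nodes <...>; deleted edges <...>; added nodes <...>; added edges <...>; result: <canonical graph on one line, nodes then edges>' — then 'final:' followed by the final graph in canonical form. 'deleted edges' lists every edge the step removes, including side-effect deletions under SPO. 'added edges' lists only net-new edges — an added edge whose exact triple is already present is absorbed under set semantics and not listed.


step 1: rule r1; match: 0->4, 1->2, 2->0, 3->1, 4->6; deleted nodes 6; deleted edges (6,2,hold); added nodes 9, 10; added edges (9,0,hold); (10,1,hold); result: nodes: 0:s, 1:s, 2:s, 4:q1, 5:q2, 7:dot, 8:dot, 9:dot, 10:dot edges: (0,5,i); (2,4,i); (2,5,i); (4,0,o); (4,1,o); (7,2,hold); (8,1,hold); (9,0,hold); (10,1,hold)
step 2: rule r1; match: 0->4, 1->2, 2->0, 3->1, 4->7; deleted nodes 7; deleted edges (7,2,hold); added nodes 11, 12; added edges (11,0,hold); (12,1,hold); result: nodes: 0:s, 1:s, 2:s, 4:q1, 5:q2, 8:dot, 9:dot, 10:dot, 11:dot, 12:dot edges: (0,5,i); (2,4,i); (2,5,i); (4,0,o); (4,1,o); (8,1,hold); (9,0,hold); (10,1,hold); (11,0,hold); (12,1,hold)
final:
nodes: 0:s, 1:s, 2:s, 4:q1, 5:q2, 8:dot, 9:dot, 10:dot, 11:dot, 12:dot
edges: (0,5,i); (2,4,i); (2,5,i); (4,0,o); (4,1,o); (8,1,hold); (9,0,hold); (10,1,hold); (11,0,hold); (12,1,hold)


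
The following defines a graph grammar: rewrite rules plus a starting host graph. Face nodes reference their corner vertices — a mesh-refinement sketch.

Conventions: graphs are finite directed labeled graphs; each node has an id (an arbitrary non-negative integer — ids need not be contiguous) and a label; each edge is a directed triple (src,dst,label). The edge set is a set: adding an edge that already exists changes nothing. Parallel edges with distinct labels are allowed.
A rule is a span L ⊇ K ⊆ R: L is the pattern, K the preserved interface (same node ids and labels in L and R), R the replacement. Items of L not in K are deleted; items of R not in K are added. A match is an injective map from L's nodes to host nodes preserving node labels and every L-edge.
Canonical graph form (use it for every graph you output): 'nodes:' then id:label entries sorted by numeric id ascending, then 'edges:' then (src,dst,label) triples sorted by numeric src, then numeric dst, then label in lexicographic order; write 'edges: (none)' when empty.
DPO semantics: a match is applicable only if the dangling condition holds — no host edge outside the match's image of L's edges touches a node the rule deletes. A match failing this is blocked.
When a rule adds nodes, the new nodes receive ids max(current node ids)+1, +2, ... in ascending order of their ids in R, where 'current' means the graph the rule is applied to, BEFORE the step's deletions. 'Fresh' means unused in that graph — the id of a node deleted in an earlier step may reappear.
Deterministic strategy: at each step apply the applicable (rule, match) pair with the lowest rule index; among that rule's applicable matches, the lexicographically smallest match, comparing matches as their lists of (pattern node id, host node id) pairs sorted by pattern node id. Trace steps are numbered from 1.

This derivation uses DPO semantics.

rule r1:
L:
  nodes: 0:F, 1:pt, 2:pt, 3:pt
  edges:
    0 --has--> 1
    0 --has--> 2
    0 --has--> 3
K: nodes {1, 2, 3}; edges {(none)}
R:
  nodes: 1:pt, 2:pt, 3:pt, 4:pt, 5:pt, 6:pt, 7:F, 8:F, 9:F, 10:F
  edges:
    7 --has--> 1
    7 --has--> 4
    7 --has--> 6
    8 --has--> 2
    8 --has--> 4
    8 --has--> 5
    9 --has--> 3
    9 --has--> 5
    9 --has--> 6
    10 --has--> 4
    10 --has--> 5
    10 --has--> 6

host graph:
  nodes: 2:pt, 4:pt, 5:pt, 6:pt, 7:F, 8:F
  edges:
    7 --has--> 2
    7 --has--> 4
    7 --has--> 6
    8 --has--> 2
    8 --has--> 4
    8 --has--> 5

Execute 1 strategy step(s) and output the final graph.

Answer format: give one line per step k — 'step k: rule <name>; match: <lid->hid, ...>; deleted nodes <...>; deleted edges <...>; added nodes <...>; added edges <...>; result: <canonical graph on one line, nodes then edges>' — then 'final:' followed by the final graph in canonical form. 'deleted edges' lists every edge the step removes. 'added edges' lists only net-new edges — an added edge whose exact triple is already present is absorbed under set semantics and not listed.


step 1: rule r1; match: 0->7, 1->2, 2->4, 3->6; deleted nodes 7; deleted edges (7,2,has); (7,4,has); (7,6,has); added nodes 9, 10, 11, 12, 13, 14, 15; added edges (12,2,has); (12,9,has); (12,11,has); (13,4,has); (13,9,has); (13,10,has); (14,6,has); (14,10,has); (14,11,has); (15,9,has); (15,10,has); (15,11,has); result: nodes: 2:pt, 4:pt, 5:pt, 6:pt, 8:F, 9:pt, 10:pt, 11:pt, 12:F, 13:F, 14:F, 15:F edges: (8,2,has); (8,4,has); (8,5,has); (12,2,has); (12,9,has); (12,11,has); (13,4,has); (13,9,has); (13,10,has); (14,6,has); (14,10,has); (14,11,has); (15,9,has); (15,10,has); (15,11,has)
final:
nodes: 2:pt, 4:pt, 5:pt, 6:pt, 8:F, 9:pt, 10:pt, 11:pt, 12:F, 13:F, 14:F, 15:F
edges: (8,2,has); (8,4,has); (8,5,has); (12,2,has); (12,9,has); (12,11,has); (13,4,has); (13,9,has); (13,10,has); (14,6,has); (14,10,has); (14,11,has); (15,9,has); (15,10,has); (15,11,has)


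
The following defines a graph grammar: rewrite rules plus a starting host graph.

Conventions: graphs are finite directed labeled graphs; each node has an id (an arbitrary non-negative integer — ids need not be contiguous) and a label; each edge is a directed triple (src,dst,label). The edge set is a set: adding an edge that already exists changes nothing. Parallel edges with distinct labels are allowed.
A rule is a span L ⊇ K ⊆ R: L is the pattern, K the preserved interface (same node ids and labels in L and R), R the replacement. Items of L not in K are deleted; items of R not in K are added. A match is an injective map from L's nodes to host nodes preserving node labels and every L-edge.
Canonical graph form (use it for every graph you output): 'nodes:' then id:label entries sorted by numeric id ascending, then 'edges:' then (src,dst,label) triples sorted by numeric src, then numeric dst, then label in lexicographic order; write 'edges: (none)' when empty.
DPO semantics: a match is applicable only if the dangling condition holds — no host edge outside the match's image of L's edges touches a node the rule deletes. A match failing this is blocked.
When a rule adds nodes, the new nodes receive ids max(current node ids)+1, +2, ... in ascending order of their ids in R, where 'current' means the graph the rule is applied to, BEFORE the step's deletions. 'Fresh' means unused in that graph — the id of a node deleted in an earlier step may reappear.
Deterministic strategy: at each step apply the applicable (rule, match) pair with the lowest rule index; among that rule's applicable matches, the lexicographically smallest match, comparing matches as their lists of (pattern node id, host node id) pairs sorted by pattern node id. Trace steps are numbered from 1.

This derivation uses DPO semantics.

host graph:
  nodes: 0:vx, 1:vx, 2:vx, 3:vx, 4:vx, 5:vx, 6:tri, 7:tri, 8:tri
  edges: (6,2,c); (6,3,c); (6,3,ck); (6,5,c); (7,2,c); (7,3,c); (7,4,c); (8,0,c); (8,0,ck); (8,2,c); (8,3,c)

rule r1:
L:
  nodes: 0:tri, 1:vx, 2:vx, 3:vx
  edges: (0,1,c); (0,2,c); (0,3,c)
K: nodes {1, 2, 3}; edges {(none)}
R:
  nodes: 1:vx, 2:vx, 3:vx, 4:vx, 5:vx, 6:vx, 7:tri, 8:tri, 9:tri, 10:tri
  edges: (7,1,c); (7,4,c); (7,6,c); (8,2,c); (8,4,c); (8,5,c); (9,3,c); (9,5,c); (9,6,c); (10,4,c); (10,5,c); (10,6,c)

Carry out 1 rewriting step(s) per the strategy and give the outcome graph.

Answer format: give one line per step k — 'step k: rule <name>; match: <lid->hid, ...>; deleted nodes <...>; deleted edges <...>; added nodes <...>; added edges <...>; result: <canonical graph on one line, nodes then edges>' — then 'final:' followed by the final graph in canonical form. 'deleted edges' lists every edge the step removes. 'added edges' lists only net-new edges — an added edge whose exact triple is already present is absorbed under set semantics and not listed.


step 1: rule r1; match: 0->7, 1->2, 2->3, 3->4; deleted nodes 7; deleted edges (7,2,c); (7,3,c); (7,4,c); added nodes 9, 10, 11, 12, 13, 14, 15; added edges (12,2,c); (12,9,c); (12,11,c); (13,3,c); (13,9,c); (13,10,c); (14,4,c); (14,10,c); (14,11,c); (15,9,c); (15,10,c); (15,11,c); result: nodes: 0:vx, 1:vx, 2:vx, 3:vx, 4:vx, 5:vx, 6:tri, 8:tri, 9:vx, 10:vx, 11:vx, 12:tri, 13:tri, 14:tri, 15:tri edges: (6,2,c); (6,3,c); (6,3,ck); (6,5,c); (8,0,c); (8,0,ck); (8,2,c); (8,3,c); (12,2,c); (12,9,c); (12,11,c); (13,3,c); (13,9,c); (13,10,c); (14,4,c); (14,10,c); (14,11,c); (15,9,c); (15,10,c); (15,11,c)
final:
nodes: 0:vx, 1:vx, 2:vx, 3:vx, 4:vx, 5:vx, 6:tri, 8:tri, 9:vx, 10:vx, 11:vx, 12:tri, 13:tri, 14:tri, 15:tri
edges: (6,2,c); (6,3,c); (6,3,ck); (6,5,c); (8,0,c); (8,0,ck); (8,2,c); (8,3,c); (12,2,c); (12,9,c); (12,11,c); (13,3,c); (13,9,c); (13,10,c); (14,4,c); (14,10,c); (14,11,c); (15,9,c); (15,10,c); (15,11,c)


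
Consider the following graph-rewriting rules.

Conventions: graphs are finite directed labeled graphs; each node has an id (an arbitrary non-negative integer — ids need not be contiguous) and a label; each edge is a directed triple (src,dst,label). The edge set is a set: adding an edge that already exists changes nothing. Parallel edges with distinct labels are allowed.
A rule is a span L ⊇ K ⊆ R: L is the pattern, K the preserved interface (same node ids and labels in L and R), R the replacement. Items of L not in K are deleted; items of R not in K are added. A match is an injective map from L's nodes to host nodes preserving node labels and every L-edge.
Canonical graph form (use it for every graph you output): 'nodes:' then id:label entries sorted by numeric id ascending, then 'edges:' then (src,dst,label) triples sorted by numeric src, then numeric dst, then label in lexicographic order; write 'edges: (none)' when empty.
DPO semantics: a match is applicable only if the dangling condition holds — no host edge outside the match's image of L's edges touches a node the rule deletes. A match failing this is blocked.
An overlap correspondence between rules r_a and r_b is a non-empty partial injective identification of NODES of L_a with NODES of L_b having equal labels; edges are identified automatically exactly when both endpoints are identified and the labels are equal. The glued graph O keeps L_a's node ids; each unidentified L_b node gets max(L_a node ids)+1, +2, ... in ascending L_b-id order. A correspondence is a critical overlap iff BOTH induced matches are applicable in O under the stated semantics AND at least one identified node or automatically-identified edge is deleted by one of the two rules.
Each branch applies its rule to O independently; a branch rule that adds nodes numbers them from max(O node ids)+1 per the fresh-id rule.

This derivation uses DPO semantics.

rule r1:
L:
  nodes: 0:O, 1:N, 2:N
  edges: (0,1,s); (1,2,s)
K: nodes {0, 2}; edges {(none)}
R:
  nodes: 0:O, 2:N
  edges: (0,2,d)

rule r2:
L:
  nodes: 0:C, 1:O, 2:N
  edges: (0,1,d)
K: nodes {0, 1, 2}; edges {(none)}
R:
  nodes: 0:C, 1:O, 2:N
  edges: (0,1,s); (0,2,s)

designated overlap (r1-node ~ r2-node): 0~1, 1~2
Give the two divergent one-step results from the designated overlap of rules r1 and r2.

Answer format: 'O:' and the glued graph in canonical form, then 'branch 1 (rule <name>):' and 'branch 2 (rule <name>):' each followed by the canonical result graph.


O:
nodes: 0:O, 1:N, 2:N, 3:C
edges: (0,1,s); (1,2,s); (3,0,d)
branch 1 (rule r1):
nodes: 0:O, 2:N, 3:C
edges: (0,2,d); (3,0,d)
branch 2 (rule r2):
nodes: 0:O, 1:N, 2:N, 3:C
edges: (0,1,s); (1,2,s); (3,0,s); (3,1,s)


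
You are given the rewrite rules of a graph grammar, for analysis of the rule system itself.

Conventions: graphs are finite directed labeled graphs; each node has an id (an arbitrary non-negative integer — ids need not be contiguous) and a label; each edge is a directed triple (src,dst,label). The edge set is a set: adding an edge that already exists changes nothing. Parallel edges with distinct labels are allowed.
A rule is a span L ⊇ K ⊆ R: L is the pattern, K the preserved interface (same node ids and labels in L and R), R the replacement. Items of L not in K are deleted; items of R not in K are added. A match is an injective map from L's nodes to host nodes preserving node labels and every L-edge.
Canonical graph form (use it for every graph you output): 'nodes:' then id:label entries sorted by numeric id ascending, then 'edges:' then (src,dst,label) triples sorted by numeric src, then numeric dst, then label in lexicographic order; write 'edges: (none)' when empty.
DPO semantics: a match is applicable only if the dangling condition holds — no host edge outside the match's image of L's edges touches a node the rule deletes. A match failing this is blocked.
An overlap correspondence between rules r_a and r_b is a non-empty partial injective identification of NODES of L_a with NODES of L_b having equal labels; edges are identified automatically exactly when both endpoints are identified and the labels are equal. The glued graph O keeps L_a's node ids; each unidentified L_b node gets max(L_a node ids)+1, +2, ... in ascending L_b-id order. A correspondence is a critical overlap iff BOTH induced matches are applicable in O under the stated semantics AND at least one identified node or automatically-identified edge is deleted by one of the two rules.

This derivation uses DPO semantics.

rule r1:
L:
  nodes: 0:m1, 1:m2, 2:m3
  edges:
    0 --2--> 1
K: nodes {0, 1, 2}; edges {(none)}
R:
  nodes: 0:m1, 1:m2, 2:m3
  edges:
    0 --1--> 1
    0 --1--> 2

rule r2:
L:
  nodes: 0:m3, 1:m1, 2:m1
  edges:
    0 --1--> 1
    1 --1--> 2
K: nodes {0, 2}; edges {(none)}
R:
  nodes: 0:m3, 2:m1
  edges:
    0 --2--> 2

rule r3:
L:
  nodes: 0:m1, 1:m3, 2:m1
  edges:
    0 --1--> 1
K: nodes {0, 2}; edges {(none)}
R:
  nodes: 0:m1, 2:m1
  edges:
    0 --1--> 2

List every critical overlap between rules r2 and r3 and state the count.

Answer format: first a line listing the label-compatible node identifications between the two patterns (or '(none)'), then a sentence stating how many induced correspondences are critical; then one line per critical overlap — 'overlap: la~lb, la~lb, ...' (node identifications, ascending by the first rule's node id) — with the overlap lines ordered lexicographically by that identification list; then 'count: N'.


label-compatible node identifications between L(r2) and L(r3): 0~1, 1~0, 1~2, 2~0, 2~2
2 of the induced correspondences are critical overlaps of r2 and r3.
overlap: 1~2
overlap: 1~2, 2~0
count: 2


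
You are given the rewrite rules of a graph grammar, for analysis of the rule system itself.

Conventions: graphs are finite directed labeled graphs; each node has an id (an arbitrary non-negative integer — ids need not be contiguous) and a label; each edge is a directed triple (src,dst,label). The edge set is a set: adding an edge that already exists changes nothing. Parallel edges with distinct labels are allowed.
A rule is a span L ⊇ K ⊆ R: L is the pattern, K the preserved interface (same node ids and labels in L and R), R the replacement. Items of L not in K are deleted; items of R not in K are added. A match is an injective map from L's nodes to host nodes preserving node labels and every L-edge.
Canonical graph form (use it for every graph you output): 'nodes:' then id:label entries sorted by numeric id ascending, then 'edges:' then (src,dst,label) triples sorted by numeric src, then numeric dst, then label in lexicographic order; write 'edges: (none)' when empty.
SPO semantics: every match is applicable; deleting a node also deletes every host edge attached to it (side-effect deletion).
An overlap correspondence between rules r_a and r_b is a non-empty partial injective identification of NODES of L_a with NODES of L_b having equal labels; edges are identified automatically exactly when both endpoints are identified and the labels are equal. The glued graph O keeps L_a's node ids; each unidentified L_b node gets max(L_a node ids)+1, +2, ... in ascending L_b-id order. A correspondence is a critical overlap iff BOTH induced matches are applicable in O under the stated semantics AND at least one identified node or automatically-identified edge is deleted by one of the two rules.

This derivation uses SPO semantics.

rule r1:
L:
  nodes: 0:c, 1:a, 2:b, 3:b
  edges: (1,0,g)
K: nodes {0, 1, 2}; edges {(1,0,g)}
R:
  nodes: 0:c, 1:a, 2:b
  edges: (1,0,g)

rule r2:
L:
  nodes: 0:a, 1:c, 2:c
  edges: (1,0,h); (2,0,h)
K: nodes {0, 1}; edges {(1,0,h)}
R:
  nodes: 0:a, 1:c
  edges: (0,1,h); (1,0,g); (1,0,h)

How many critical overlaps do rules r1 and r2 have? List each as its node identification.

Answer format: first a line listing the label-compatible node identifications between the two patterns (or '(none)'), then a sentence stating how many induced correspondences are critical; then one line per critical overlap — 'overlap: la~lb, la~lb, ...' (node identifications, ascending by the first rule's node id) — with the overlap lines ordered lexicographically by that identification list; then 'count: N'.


label-compatible node identifications between L(r1) and L(r2): 0~1, 0~2, 1~0
2 of the induced correspondences are critical overlaps of r1 and r2.
overlap: 0~2
overlap: 0~2, 1~0
count: 2


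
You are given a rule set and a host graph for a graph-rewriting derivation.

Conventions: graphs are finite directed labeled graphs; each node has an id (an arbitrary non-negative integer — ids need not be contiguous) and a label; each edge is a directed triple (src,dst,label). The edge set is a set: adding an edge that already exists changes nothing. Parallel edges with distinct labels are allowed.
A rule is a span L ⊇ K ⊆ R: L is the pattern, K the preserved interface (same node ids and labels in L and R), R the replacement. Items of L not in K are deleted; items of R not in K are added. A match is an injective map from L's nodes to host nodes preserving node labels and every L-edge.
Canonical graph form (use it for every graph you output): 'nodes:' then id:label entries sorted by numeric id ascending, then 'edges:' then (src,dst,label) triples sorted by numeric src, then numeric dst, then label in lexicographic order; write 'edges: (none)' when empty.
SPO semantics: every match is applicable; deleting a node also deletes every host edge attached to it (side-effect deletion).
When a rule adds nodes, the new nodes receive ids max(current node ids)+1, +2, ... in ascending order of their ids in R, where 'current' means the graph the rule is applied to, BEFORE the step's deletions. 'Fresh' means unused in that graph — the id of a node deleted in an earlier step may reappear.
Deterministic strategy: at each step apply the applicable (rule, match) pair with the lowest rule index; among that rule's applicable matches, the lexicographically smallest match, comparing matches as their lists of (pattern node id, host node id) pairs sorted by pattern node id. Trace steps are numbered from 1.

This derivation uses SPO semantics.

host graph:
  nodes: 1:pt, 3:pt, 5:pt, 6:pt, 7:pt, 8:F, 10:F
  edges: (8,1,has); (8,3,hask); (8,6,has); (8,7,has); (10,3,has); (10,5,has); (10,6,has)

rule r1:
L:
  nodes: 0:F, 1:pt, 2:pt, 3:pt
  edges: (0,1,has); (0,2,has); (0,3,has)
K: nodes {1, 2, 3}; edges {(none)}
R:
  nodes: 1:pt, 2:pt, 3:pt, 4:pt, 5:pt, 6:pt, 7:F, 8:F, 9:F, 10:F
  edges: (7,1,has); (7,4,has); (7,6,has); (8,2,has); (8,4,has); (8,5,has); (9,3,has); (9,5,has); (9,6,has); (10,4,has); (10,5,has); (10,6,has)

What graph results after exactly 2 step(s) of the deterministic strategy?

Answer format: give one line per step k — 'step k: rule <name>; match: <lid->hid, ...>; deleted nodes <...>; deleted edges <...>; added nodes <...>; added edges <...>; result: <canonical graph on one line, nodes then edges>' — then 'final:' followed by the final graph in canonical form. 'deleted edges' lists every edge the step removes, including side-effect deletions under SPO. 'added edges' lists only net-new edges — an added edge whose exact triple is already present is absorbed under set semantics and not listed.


step 1: rule r1; match: 0->8, 1->1, 2->6, 3->7; deleted nodes 8; deleted edges (8,1,has); (8,3,hask); (8,6,has); (8,7,has); added nodes 11, 12, 13, 14, 15, 16, 17; added edges (14,1,has); (14,11,has); (14,13,has); (15,6,has); (15,11,has); (15,12,has); (16,7,has); (16,12,has); (16,13,has); (17,11,has); (17,12,has); (17,13,has); result: nodes: 1:pt, 3:pt, 5:pt, 6:pt, 7:pt, 10:F, 11:pt, 12:pt, 13:pt, 14:F, 15:F, 16:F, 17:F edges: (10,3,has); (10,5,has); (10,6,has); (14,1,has); (14,11,has); (14,13,has); (15,6,has); (15,11,has); (15,12,has); (16,7,has); (16,12,has); (16,13,has); (17,11,has); (17,12,has); (17,13,has)
step 2: rule r1; match: 0->10, 1->3, 2->5, 3->6; deleted nodes 10; deleted edges (10,3,has); (10,5,has); (10,6,has); added nodes 18, 19, 20, 21, 22, 23, 24; added edges (21,3,has); (21,18,has); (21,20,has); (22,5,has); (22,18,has); (22,19,has); (23,6,has); (23,19,has); (23,20,has); (24,18,has); (24,19,has); (24,20,has); result: nodes: 1:pt, 3:pt, 5:pt, 6:pt, 7:pt, 11:pt, 12:pt, 13:pt, 14:F, 15:F, 16:F, 17:F, 18:pt, 19:pt, 20:pt, 21:F, 22:F, 23:F, 24:F edges: (14,1,has); (14,11,has); (14,13,has); (15,6,has); (15,11,has); (15,12,has); (16,7,has); (16,12,has); (16,13,has); (17,11,has); (17,12,has); (17,13,has); (21,3,has); (21,18,has); (21,20,has); (22,5,has); (22,18,has); (22,19,has); (23,6,has); (23,19,has); (23,20,has); (24,18,has); (24,19,has); (24,20,has)
final:
nodes: 1:pt, 3:pt, 5:pt, 6:pt, 7:pt, 11:pt, 12:pt, 13:pt, 14:F, 15:F, 16:F, 17:F, 18:pt, 19:pt, 20:pt, 21:F, 22:F, 23:F, 24:F
edges: (14,1,has); (14,11,has); (14,13,has); (15,6,has); (15,11,has); (15,12,has); (16,7,has); (16,12,has); (16,13,has); (17,11,has); (17,12,has); (17,13,has); (21,3,has); (21,18,has); (21,20,has); (22,5,has); (22,18,has); (22,19,has); (23,6,has); (23,19,has); (23,20,has); (24,18,has); (24,19,has); (24,20,has)
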